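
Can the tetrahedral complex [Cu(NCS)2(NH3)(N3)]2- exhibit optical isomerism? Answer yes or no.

All four vertices of a tetrahedron are equivalent and mutually adjacent, so cis/trans isomerism cannot arise.
Only one geometric arrangement is possible.

no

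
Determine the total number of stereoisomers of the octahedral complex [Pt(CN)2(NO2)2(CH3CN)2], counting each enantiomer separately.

6

The six octahedral sites form three mutually perpendicular trans pairs.
Systematic placement gives 5 geometric isomers: CN trans, NO2 trans, CH3CN trans; CN cis, NO2 cis, CH3CN trans; CN cis, NO2 trans, CH3CN cis; CN cis, NO2 cis, CH3CN cis (chiral); CN trans, NO2 cis, CH3CN cis.
One of these lacks any improper symmetry element and so occurs as an enantiomeric pair, giving 5 + 1 = 6 stereoisomers in total.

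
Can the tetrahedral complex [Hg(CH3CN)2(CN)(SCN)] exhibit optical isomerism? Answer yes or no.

no

In a tetrahedral complex all four positions are equivalent and every pair of ligands is adjacent — there is no cis/trans distinction.
Only one geometric arrangement is possible.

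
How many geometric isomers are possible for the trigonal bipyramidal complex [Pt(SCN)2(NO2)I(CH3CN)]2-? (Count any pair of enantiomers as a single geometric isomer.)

In a trigonal bipyramid the two axial positions differ from the three equatorial ones.
Placing the ligands in turn and identifying arrangements related by rotation or reflection leaves 7 distinct geometric isomers.

7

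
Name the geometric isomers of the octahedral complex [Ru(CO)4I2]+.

cis and trans

In an octahedral complex each vertex has one trans partner and four cis neighbours.
Systematic placement gives 2 geometric isomers: I trans; I cis.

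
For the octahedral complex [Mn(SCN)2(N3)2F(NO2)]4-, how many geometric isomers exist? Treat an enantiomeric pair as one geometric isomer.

Working through the distinct placements yields 6 geometric isomers: SCN trans, N3 cis; SCN cis, N3 cis (3 arrangements, 2 chiral); SCN trans, N3 trans; SCN cis, N3 trans.

6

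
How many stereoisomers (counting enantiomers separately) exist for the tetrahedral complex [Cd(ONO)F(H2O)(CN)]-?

2

All four vertices of a tetrahedron are equivalent and mutually adjacent, so cis/trans isomerism cannot arise.
Only one geometric arrangement is possible; it has no improper symmetry element, so it exists as a pair of enantiomers (2 stereoisomers).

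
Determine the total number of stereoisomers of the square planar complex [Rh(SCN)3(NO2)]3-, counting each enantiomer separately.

1

A square has two trans pairs of vertices; adjacent vertices are cis.
Only one geometric arrangement is possible.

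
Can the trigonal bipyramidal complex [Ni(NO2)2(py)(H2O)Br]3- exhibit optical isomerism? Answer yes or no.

yes

A trigonal bipyramid has two axial and three equatorial sites, which are chemically inequivalent.
Systematic enumeration (placing each ligand type in turn and discarding arrangements equivalent by rotation or reflection) gives 7 geometric isomers.
Of these, 3 lack any improper symmetry element and so occur as enantiomeric pairs, giving 7 + 3 = 10 stereoisomers in total.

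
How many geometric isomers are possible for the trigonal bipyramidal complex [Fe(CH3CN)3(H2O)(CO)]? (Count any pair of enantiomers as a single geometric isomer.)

A trigonal bipyramid has two axial and three equatorial sites, which are chemically inequivalent.
There are 4 geometric isomers: H2O equatorial, CO equatorial; H2O equatorial, CO axial; H2O axial, CO equatorial; H2O axial, CO axial.

4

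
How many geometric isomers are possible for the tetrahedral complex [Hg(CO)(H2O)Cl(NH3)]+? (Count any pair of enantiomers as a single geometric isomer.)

1

In a tetrahedral complex all four positions are equivalent and every pair of ligands is adjacent — there is no cis/trans distinction.
Only one geometric arrangement is possible; it has no improper symmetry element, so it exists as a pair of enantiomers (2 stereoisomers).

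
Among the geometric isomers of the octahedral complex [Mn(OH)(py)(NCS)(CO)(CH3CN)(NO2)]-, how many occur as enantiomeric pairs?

15

The six octahedral sites form three mutually perpendicular trans pairs.
Systematic enumeration (placing each ligand type in turn and discarding arrangements equivalent by rotation or reflection) gives 15 geometric isomers.
Of these, 15 lack any improper symmetry element and so occur as enantiomeric pairs, giving 15 + 15 = 30 stereoisomers in total.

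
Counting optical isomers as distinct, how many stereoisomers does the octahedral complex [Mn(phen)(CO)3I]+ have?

2

An octahedron has six vertices in three trans pairs; every non-trans pair is cis.
Each phen is bidentate and must span two cis positions.
The distinct arrangements are (2 in all): CO mer; CO fac.
Each arrangement has an internal mirror plane or centre of symmetry, so none is chiral.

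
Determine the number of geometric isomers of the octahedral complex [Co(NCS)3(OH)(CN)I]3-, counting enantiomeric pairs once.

4

In an octahedral complex each vertex has one trans partner and four cis neighbours.
The distinct arrangements are (4 in all): NCS mer (3 arrangements); NCS fac (chiral).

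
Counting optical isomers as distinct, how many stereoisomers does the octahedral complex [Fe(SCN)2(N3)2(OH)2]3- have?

There are 5 geometric isomers: SCN trans, N3 trans, OH trans; SCN cis, N3 trans, OH cis; SCN trans, N3 cis, OH cis; SCN cis, N3 cis, OH cis (chiral); SCN cis, N3 cis, OH trans.
One of these lacks any improper symmetry element and so occurs as an enantiomeric pair, giving 5 + 1 = 6 stereoisomers in total.

6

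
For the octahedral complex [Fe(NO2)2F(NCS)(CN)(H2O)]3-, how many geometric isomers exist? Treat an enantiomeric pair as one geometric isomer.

9

The six octahedral sites form three mutually perpendicular trans pairs.
Placing the ligands in turn and identifying arrangements related by rotation or reflection leaves 9 distinct geometric isomers.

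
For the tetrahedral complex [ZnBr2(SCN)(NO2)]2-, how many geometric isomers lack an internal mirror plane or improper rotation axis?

0

Only one geometric arrangement is possible.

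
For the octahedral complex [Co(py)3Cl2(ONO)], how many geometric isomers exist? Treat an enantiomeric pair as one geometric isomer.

3

The six octahedral sites form three mutually perpendicular trans pairs.
Working through the distinct placements yields 3 geometric isomers: py mer, Cl trans; py mer, Cl cis; py fac, Cl cis.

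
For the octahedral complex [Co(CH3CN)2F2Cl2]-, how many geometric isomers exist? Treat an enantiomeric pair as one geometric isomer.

In an octahedral complex each vertex has one trans partner and four cis neighbours.
The distinct arrangements are (5 in all): CH3CN trans, F trans, Cl trans; CH3CN trans, F cis, Cl cis; CH3CN cis, F trans, Cl cis; CH3CN cis, F cis, Cl cis (chiral); CH3CN cis, F cis, Cl trans.

5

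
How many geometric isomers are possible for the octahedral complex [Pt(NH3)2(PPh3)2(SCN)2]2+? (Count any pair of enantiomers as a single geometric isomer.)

Systematic placement gives 5 geometric isomers: NH3 trans, PPh3 trans, SCN trans; NH3 trans, PPh3 cis, SCN cis; NH3 cis, PPh3 cis, SCN trans; NH3 cis, PPh3 cis, SCN cis (chiral); NH3 cis, PPh3 trans, SCN cis.

5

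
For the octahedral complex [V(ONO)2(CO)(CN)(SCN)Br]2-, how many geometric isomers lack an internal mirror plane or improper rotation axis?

The six octahedral sites form three mutually perpendicular trans pairs.
Placing the ligands in turn and identifying arrangements related by rotation or reflection leaves 9 distinct geometric isomers.
Of these, 6 lack any improper symmetry element and so occur as enantiomeric pairs, giving 9 + 6 = 15 stereoisomers in total.

6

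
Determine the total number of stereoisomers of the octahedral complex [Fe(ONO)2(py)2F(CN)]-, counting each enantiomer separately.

Working through the distinct placements yields 6 geometric isomers: ONO trans, py trans; ONO cis, py cis (3 arrangements, 2 chiral); ONO cis, py trans; ONO trans, py cis.
Of these, 2 lack any improper symmetry element and so occur as enantiomeric pairs, giving 6 + 2 = 8 stereoisomers in total.

8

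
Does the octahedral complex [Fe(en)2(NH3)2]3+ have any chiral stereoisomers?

The six octahedral sites form three mutually perpendicular trans pairs.
Each en is bidentate and must span two cis positions.
Systematic placement gives 2 geometric isomers: NH3 trans; NH3 cis (chiral).
One of these lacks any improper symmetry element and so occurs as an enantiomeric pair, giving 2 + 1 = 3 stereoisomers in total.

yes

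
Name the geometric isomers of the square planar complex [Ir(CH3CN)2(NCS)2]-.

Systematic placement gives 2 geometric isomers: CH3CN cis; CH3CN trans.

cis and trans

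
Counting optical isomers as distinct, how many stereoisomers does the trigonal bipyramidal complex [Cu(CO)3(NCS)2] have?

A trigonal bipyramid has two axial and three equatorial sites, which are chemically inequivalent.
Working through the distinct placements yields 3 geometric isomers: NCS both equatorial; NCS one axial, one equatorial; NCS both axial.
Each arrangement has an internal mirror plane or centre of symmetry, so none is chiral.

3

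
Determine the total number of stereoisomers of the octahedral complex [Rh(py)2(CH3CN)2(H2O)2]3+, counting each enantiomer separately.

6

An octahedron has six vertices in three trans pairs; every non-trans pair is cis.
The distinct arrangements are (5 in all): py trans, CH3CN trans, H2O trans; py cis, CH3CN trans, H2O cis; py trans, CH3CN cis, H2O cis; py cis, CH3CN cis, H2O cis (chiral); py cis, CH3CN cis, H2O trans.
One of these lacks any improper symmetry element and so occurs as an enantiomeric pair, giving 5 + 1 = 6 stereoisomers in total.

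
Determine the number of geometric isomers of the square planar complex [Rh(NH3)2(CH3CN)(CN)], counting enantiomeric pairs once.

2

In a square planar complex each vertex has one trans partner and two cis neighbours.
Systematic placement gives 2 geometric isomers: NH3 cis; NH3 trans.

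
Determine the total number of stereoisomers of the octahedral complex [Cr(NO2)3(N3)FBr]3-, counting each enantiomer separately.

In an octahedral complex each vertex has one trans partner and four cis neighbours.
Working through the distinct placements yields 4 geometric isomers: NO2 mer (3 arrangements); NO2 fac (chiral).
One of these lacks any improper symmetry element and so occurs as an enantiomeric pair, giving 4 + 1 = 5 stereoisomers in total.

5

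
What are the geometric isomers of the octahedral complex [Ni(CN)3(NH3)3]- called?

Systematic placement gives 2 geometric isomers: CN mer; CN fac.

fac and mer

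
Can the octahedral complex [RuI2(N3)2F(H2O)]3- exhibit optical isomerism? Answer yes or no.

There are 6 geometric isomers: I trans, N3 trans; I cis, N3 cis (3 arrangements, 2 chiral); I cis, N3 trans; I trans, N3 cis.
Of these, 2 lack any improper symmetry element and so occur as enantiomeric pairs, giving 6 + 2 = 8 stereoisomers in total.

yes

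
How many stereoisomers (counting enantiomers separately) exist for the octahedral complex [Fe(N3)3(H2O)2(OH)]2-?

3

An octahedron has six vertices in three trans pairs; every non-trans pair is cis.
The distinct arrangements are (3 in all): N3 mer, H2O trans; N3 fac, H2O cis; N3 mer, H2O cis.
Each arrangement has an internal mirror plane or centre of symmetry, so none is chiral.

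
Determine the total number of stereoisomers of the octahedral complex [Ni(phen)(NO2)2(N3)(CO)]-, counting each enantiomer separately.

6

In an octahedral complex each vertex has one trans partner and four cis neighbours.
Each phen is bidentate and must span two cis positions.
Systematic placement gives 4 geometric isomers: NO2 cis (3 arrangements, 2 chiral); NO2 trans.
Of these, 2 lack any improper symmetry element and so occur as enantiomeric pairs, giving 4 + 2 = 6 stereoisomers in total.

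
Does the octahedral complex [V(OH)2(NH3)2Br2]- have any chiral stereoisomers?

yes

There are 5 geometric isomers: OH trans, NH3 trans, Br trans; OH cis, NH3 cis, Br trans; OH trans, NH3 cis, Br cis; OH cis, NH3 cis, Br cis (chiral); OH cis, NH3 trans, Br cis.
One of these lacks any improper symmetry element and so occurs as an enantiomeric pair, giving 5 + 1 = 6 stereoisomers in total.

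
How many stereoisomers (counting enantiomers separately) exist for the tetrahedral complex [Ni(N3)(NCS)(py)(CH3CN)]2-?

2

Only one geometric arrangement is possible; it has no improper symmetry element, so it exists as a pair of enantiomers (2 stereoisomers).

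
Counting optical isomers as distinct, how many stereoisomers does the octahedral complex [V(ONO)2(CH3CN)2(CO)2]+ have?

6

The distinct arrangements are (5 in all): ONO trans, CH3CN trans, CO trans; ONO cis, CH3CN trans, CO cis; ONO trans, CH3CN cis, CO cis; ONO cis, CH3CN cis, CO cis (chiral); ONO cis, CH3CN cis, CO trans.
One of these lacks any improper symmetry element and so occurs as an enantiomeric pair, giving 5 + 1 = 6 stereoisomers in total.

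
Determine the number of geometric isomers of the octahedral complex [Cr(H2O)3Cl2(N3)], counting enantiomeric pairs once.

3

Systematic placement gives 3 geometric isomers: H2O mer, Cl trans; H2O fac, Cl cis; H2O mer, Cl cis.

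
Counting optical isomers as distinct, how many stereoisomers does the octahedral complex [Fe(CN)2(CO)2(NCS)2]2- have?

6

The six octahedral sites form three mutually perpendicular trans pairs.
The distinct arrangements are (5 in all): CN trans, CO trans, NCS trans; CN trans, CO cis, NCS cis; CN cis, CO cis, NCS trans; CN cis, CO cis, NCS cis (chiral); CN cis, CO trans, NCS cis.
One of these lacks any improper symmetry element and so occurs as an enantiomeric pair, giving 5 + 1 = 6 stereoisomers in total.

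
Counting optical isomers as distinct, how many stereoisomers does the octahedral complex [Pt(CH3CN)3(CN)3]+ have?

2

In an octahedral complex each vertex has one trans partner and four cis neighbours.
The distinct arrangements are (2 in all): CH3CN mer; CH3CN fac.
Each arrangement has an internal mirror plane or centre of symmetry, so none is chiral.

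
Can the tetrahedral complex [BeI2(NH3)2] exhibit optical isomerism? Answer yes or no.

no

All four vertices of a tetrahedron are equivalent and mutually adjacent, so cis/trans isomerism cannot arise.
Only one geometric arrangement is possible.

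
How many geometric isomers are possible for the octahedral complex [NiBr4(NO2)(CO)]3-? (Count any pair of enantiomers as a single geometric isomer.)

2

In an octahedral complex each vertex has one trans partner and four cis neighbours.
There are 2 geometric isomers: NO2 and CO mutually trans; NO2 and CO mutually cis.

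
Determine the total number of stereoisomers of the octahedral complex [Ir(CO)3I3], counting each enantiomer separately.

2

The distinct arrangements are (2 in all): CO mer; CO fac.
Each arrangement has an internal mirror plane or centre of symmetry, so none is chiral.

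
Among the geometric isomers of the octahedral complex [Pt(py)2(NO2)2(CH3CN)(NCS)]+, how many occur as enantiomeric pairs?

Working through the distinct placements yields 6 geometric isomers: py trans, NO2 trans; py cis, NO2 cis (3 arrangements, 2 chiral); py trans, NO2 cis; py cis, NO2 trans.
Of these, 2 lack any improper symmetry element and so occur as enantiomeric pairs, giving 6 + 2 = 8 stereoisomers in total.

2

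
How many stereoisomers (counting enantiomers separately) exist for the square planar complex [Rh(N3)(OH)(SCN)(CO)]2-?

In a square planar complex each vertex has one trans partner and two cis neighbours.
Working through the distinct placements yields 3 geometric isomers: (CO/OH trans, N3/SCN trans); (CO/SCN trans, N3/OH trans); (CO/N3 trans, OH/SCN trans).
Each arrangement has an internal mirror plane or centre of symmetry, so none is chiral.

3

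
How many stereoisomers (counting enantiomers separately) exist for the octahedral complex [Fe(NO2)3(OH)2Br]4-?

Systematic placement gives 3 geometric isomers: NO2 mer, OH trans; NO2 fac, OH cis; NO2 mer, OH cis.
Each arrangement has an internal mirror plane or centre of symmetry, so none is chiral.

3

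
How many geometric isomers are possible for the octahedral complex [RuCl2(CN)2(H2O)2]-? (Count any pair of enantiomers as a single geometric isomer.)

5

The six octahedral sites form three mutually perpendicular trans pairs.
Systematic placement gives 5 geometric isomers: Cl trans, CN trans, H2O trans; Cl cis, CN trans, H2O cis; Cl cis, CN cis, H2O trans; Cl cis, CN cis, H2O cis (chiral); Cl trans, CN cis, H2O cis.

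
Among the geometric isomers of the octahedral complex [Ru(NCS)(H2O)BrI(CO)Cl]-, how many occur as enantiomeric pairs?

15

In an octahedral complex each vertex has one trans partner and four cis neighbours.
Placing the ligands in turn and identifying arrangements related by rotation or reflection leaves 15 distinct geometric isomers.
Of these, 15 lack any improper symmetry element and so occur as enantiomeric pairs, giving 15 + 15 = 30 stereoisomers in total.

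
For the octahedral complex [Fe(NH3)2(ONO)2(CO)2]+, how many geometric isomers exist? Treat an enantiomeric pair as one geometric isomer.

5

In an octahedral complex each vertex has one trans partner and four cis neighbours.
Systematic placement gives 5 geometric isomers: NH3 trans, ONO trans, CO trans; NH3 cis, ONO cis, CO trans; NH3 cis, ONO trans, CO cis; NH3 cis, ONO cis, CO cis (chiral); NH3 trans, ONO cis, CO cis.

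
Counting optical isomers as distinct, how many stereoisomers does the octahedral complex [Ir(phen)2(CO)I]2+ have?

Each phen is bidentate and must span two cis positions.
The distinct arrangements are (2 in all): CO and I mutually trans; CO and I mutually cis (chiral).
One of these lacks any improper symmetry element and so occurs as an enantiomeric pair, giving 2 + 1 = 3 stereoisomers in total.

3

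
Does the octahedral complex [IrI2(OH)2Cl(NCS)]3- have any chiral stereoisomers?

There are 6 geometric isomers: I cis, OH trans; I cis, OH cis (3 arrangements, 2 chiral); I trans, OH trans; I trans, OH cis.
Of these, 2 lack any improper symmetry element and so occur as enantiomeric pairs, giving 6 + 2 = 8 stereoisomers in total.

yes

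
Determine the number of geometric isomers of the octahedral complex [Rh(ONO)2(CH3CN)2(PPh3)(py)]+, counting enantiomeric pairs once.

6

The six octahedral sites form three mutually perpendicular trans pairs.
Systematic placement gives 6 geometric isomers: ONO trans, CH3CN trans; ONO cis, CH3CN trans; ONO cis, CH3CN cis (3 arrangements, 2 chiral); ONO trans, CH3CN cis.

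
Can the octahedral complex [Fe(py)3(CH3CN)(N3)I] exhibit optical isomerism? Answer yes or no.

The six octahedral sites form three mutually perpendicular trans pairs.
There are 4 geometric isomers: py mer (3 arrangements); py fac (chiral).
One of these lacks any improper symmetry element and so occurs as an enantiomeric pair, giving 4 + 1 = 5 stereoisomers in total.

yes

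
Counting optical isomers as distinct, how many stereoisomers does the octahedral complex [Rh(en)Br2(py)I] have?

6

Each en is bidentate and must span two cis positions.
There are 4 geometric isomers: Br trans; Br cis (3 arrangements, 2 chiral).
Of these, 2 lack any improper symmetry element and so occur as enantiomeric pairs, giving 4 + 2 = 6 stereoisomers in total.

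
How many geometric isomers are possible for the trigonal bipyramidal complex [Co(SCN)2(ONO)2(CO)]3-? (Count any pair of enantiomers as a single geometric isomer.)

A trigonal bipyramid has two axial and three equatorial sites, which are chemically inequivalent.
Exhaustive case analysis gives 5 geometric isomers.

5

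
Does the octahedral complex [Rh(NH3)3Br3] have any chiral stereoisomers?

The six octahedral sites form three mutually perpendicular trans pairs.
Systematic placement gives 2 geometric isomers: NH3 mer; NH3 fac.
Each arrangement has an internal mirror plane or centre of symmetry, so none is chiral.

no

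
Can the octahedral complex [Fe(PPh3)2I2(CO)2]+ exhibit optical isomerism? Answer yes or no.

yes

In an octahedral complex each vertex has one trans partner and four cis neighbours.
Systematic placement gives 5 geometric isomers: PPh3 trans, I trans, CO trans; PPh3 cis, I cis, CO trans; PPh3 trans, I cis, CO cis; PPh3 cis, I cis, CO cis (chiral); PPh3 cis, I trans, CO cis.
One of these lacks any improper symmetry element and so occurs as an enantiomeric pair, giving 5 + 1 = 6 stereoisomers in total.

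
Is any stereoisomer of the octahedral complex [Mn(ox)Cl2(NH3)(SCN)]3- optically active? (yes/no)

yes

The six octahedral sites form three mutually perpendicular trans pairs.
Each ox is bidentate and must span two cis positions.
The distinct arrangements are (4 in all): Cl trans; Cl cis (3 arrangements, 2 chiral).
Of these, 2 lack any improper symmetry element and so occur as enantiomeric pairs, giving 4 + 2 = 6 stereoisomers in total.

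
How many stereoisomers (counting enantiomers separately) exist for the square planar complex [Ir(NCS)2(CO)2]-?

2

A square has two trans pairs of vertices; adjacent vertices are cis.
The distinct arrangements are (2 in all): NCS cis; NCS trans.
Each arrangement has an internal mirror plane or centre of symmetry, so none is chiral.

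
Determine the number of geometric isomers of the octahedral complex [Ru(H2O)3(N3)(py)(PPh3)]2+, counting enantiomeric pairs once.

In an octahedral complex each vertex has one trans partner and four cis neighbours.
Systematic placement gives 4 geometric isomers: H2O mer (3 arrangements); H2O fac (chiral).

4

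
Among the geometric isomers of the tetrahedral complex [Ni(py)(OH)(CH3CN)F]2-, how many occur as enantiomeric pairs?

In a tetrahedral complex all four positions are equivalent and every pair of ligands is adjacent — there is no cis/trans distinction.
Only one geometric arrangement is possible; it has no improper symmetry element, so it exists as a pair of enantiomers (2 stereoisomers).

1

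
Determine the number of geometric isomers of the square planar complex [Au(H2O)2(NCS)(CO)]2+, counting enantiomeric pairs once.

2

A square has two trans pairs of vertices; adjacent vertices are cis.
The distinct arrangements are (2 in all): H2O cis; H2O trans.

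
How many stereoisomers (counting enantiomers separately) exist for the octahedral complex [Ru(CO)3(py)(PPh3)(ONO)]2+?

The six octahedral sites form three mutually perpendicular trans pairs.
The distinct arrangements are (4 in all): CO mer (3 arrangements); CO fac (chiral).
One of these lacks any improper symmetry element and so occurs as an enantiomeric pair, giving 4 + 1 = 5 stereoisomers in total.

5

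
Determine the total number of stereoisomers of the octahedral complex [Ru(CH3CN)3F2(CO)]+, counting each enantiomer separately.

An octahedron has six vertices in three trans pairs; every non-trans pair is cis.
Systematic placement gives 3 geometric isomers: CH3CN mer, F trans; CH3CN mer, F cis; CH3CN fac, F cis.
Each arrangement has an internal mirror plane or centre of symmetry, so none is chiral.

3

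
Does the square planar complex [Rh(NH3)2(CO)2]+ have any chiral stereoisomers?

Systematic placement gives 2 geometric isomers: NH3 cis; NH3 trans.
Each arrangement has an internal mirror plane or centre of symmetry, so none is chiral.

no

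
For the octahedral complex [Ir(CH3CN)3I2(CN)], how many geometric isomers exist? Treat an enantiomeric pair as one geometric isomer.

An octahedron has six vertices in three trans pairs; every non-trans pair is cis.
The distinct arrangements are (3 in all): CH3CN mer, I trans; CH3CN mer, I cis; CH3CN fac, I cis.

3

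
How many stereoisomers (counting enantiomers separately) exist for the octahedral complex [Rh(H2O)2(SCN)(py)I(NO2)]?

The six octahedral sites form three mutually perpendicular trans pairs.
Exhaustive case analysis gives 9 geometric isomers.
Of these, 6 lack any improper symmetry element and so occur as enantiomeric pairs, giving 9 + 6 = 15 stereoisomers in total.

15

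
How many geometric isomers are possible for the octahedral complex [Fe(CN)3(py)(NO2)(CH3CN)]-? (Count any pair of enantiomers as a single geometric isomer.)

The distinct arrangements are (4 in all): CN mer (3 arrangements); CN fac (chiral).

4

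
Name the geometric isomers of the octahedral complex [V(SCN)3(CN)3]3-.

fac and mer

The distinct arrangements are (2 in all): SCN mer; SCN fac.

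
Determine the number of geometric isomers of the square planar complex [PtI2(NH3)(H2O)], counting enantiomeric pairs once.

A square has two trans pairs of vertices; adjacent vertices are cis.
Systematic placement gives 2 geometric isomers: I cis; I trans.

2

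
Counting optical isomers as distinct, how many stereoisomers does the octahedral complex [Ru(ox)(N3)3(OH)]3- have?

2

Each ox is bidentate and must span two cis positions.
Systematic placement gives 2 geometric isomers: N3 mer; N3 fac.
Each arrangement has an internal mirror plane or centre of symmetry, so none is chiral.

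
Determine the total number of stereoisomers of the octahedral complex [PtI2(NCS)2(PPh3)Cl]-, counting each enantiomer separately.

8

An octahedron has six vertices in three trans pairs; every non-trans pair is cis.
Working through the distinct placements yields 6 geometric isomers: I cis, NCS cis (3 arrangements, 2 chiral); I cis, NCS trans; I trans, NCS cis; I trans, NCS trans.
Of these, 2 lack any improper symmetry element and so occur as enantiomeric pairs, giving 6 + 2 = 8 stereoisomers in total.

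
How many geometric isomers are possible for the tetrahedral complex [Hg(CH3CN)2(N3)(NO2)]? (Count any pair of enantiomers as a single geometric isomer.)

1

In a tetrahedral complex all four positions are equivalent and every pair of ligands is adjacent — there is no cis/trans distinction.
Only one geometric arrangement is possible.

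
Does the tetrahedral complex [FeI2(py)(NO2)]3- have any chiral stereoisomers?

In a tetrahedral complex all four positions are equivalent and every pair of ligands is adjacent — there is no cis/trans distinction.
Only one geometric arrangement is possible.

no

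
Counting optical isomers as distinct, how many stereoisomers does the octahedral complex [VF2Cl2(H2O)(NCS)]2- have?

8

In an octahedral complex each vertex has one trans partner and four cis neighbours.
There are 6 geometric isomers: F trans, Cl trans; F cis, Cl trans; F cis, Cl cis (3 arrangements, 2 chiral); F trans, Cl cis.
Of these, 2 lack any improper symmetry element and so occur as enantiomeric pairs, giving 6 + 2 = 8 stereoisomers in total.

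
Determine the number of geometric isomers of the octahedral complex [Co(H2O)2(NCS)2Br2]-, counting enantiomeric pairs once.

There are 5 geometric isomers: H2O trans, NCS trans, Br trans; H2O cis, NCS cis, Br trans; H2O cis, NCS trans, Br cis; H2O cis, NCS cis, Br cis (chiral); H2O trans, NCS cis, Br cis.

5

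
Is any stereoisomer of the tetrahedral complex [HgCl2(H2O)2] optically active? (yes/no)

no

All four vertices of a tetrahedron are equivalent and mutually adjacent, so cis/trans isomerism cannot arise.
Only one geometric arrangement is possible.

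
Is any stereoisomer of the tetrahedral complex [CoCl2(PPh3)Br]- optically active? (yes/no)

Only one geometric arrangement is possible.

no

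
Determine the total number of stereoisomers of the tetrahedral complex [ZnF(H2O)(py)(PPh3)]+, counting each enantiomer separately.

2

All four vertices of a tetrahedron are equivalent and mutually adjacent, so cis/trans isomerism cannot arise.
Only one geometric arrangement is possible; it has no improper symmetry element, so it exists as a pair of enantiomers (2 stereoisomers).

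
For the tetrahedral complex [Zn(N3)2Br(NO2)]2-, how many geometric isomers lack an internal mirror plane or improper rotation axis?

In a tetrahedral complex all four positions are equivalent and every pair of ligands is adjacent — there is no cis/trans distinction.
Only one geometric arrangement is possible.

0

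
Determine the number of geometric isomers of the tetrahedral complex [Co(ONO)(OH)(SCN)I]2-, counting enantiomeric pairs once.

All four vertices of a tetrahedron are equivalent and mutually adjacent, so cis/trans isomerism cannot arise.
Only one geometric arrangement is possible; it has no improper symmetry element, so it exists as a pair of enantiomers (2 stereoisomers).

1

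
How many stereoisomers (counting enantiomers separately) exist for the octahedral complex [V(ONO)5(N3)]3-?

1

The six octahedral sites form three mutually perpendicular trans pairs.
Only one geometric arrangement is possible.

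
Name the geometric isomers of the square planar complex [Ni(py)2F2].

In a square planar complex each vertex has one trans partner and two cis neighbours.
The distinct arrangements are (2 in all): py cis; py trans.

cis and trans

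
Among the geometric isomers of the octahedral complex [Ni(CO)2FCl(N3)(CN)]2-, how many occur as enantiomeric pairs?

6

An octahedron has six vertices in three trans pairs; every non-trans pair is cis.
Placing the ligands in turn and identifying arrangements related by rotation or reflection leaves 9 distinct geometric isomers.
Of these, 6 lack any improper symmetry element and so occur as enantiomeric pairs, giving 9 + 6 = 15 stereoisomers in total.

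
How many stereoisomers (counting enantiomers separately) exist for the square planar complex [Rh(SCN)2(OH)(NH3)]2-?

There are 2 geometric isomers: SCN cis; SCN trans.
Each arrangement has an internal mirror plane or centre of symmetry, so none is chiral.

2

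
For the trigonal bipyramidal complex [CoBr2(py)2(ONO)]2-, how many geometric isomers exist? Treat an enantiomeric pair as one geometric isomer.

5

A trigonal bipyramid has two axial and three equatorial sites, which are chemically inequivalent.
Systematic enumeration (placing each ligand type in turn and discarding arrangements equivalent by rotation or reflection) gives 5 geometric isomers.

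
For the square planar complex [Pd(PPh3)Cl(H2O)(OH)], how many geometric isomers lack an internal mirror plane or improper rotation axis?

0

In a square planar complex each vertex has one trans partner and two cis neighbours.
Working through the distinct placements yields 3 geometric isomers: (Cl/OH trans, H2O/PPh3 trans); (Cl/PPh3 trans, H2O/OH trans); (Cl/H2O trans, OH/PPh3 trans).
Each arrangement has an internal mirror plane or centre of symmetry, so none is chiral.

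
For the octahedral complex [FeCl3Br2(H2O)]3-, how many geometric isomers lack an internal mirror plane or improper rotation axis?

The distinct arrangements are (3 in all): Cl mer, Br trans; Cl fac, Br cis; Cl mer, Br cis.
Each arrangement has an internal mirror plane or centre of symmetry, so none is chiral.

0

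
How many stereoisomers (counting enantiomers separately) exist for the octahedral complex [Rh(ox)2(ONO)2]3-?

3

The six octahedral sites form three mutually perpendicular trans pairs.
Each ox is bidentate and must span two cis positions.
Systematic placement gives 2 geometric isomers: ONO trans; ONO cis (chiral).
One of these lacks any improper symmetry element and so occurs as an enantiomeric pair, giving 2 + 1 = 3 stereoisomers in total.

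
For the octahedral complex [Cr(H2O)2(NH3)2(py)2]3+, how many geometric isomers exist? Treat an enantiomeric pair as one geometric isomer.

5

There are 5 geometric isomers: H2O trans, NH3 trans, py trans; H2O trans, NH3 cis, py cis; H2O cis, NH3 cis, py trans; H2O cis, NH3 cis, py cis (chiral); H2O cis, NH3 trans, py cis.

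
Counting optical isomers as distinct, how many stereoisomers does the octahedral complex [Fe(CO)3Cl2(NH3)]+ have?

3

The distinct arrangements are (3 in all): CO mer, Cl cis; CO mer, Cl trans; CO fac, Cl cis.
Each arrangement has an internal mirror plane or centre of symmetry, so none is chiral.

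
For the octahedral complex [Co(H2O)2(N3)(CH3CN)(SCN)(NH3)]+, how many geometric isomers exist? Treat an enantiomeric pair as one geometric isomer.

9

The six octahedral sites form three mutually perpendicular trans pairs.
Exhaustive case analysis gives 9 geometric isomers.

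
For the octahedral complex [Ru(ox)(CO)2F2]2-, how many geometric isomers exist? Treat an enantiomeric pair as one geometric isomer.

In an octahedral complex each vertex has one trans partner and four cis neighbours.
Each ox is bidentate and must span two cis positions.
Systematic placement gives 3 geometric isomers: CO trans, F cis; CO cis, F cis (chiral); CO cis, F trans.

3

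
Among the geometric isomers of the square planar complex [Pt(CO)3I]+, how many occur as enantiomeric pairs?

0

A square has two trans pairs of vertices; adjacent vertices are cis.
Only one geometric arrangement is possible.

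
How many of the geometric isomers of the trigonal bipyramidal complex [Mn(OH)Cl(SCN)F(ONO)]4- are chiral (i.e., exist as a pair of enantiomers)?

In a trigonal bipyramid the two axial positions differ from the three equatorial ones.
Placing the ligands in turn and identifying arrangements related by rotation or reflection leaves 10 distinct geometric isomers.
Of these, 10 lack any improper symmetry element and so occur as enantiomeric pairs, giving 10 + 10 = 20 stereoisomers in total.

10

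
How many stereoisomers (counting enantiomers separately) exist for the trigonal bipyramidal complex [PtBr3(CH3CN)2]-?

A trigonal bipyramid has two axial and three equatorial sites, which are chemically inequivalent.
Working through the distinct placements yields 3 geometric isomers: CH3CN both equatorial; CH3CN one axial, one equatorial; CH3CN both axial.
Each arrangement has an internal mirror plane or centre of symmetry, so none is chiral.

3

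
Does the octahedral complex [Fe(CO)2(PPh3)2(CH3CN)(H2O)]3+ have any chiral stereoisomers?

yes

The six octahedral sites form three mutually perpendicular trans pairs.
The distinct arrangements are (6 in all): CO cis, PPh3 trans; CO cis, PPh3 cis (3 arrangements, 2 chiral); CO trans, PPh3 trans; CO trans, PPh3 cis.
Of these, 2 lack any improper symmetry element and so occur as enantiomeric pairs, giving 6 + 2 = 8 stereoisomers in total.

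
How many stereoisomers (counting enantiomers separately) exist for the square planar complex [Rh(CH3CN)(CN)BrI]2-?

3

Systematic placement gives 3 geometric isomers: (Br/CN trans, CH3CN/I trans); (Br/I trans, CH3CN/CN trans); (Br/CH3CN trans, CN/I trans).
Each arrangement has an internal mirror plane or centre of symmetry, so none is chiral.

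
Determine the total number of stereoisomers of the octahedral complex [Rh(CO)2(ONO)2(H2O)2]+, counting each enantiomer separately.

6

In an octahedral complex each vertex has one trans partner and four cis neighbours.
The distinct arrangements are (5 in all): CO trans, ONO trans, H2O trans; CO trans, ONO cis, H2O cis; CO cis, ONO trans, H2O cis; CO cis, ONO cis, H2O cis (chiral); CO cis, ONO cis, H2O trans.
One of these lacks any improper symmetry element and so occurs as an enantiomeric pair, giving 5 + 1 = 6 stereoisomers in total.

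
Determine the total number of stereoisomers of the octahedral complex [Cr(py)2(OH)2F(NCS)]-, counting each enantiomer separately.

In an octahedral complex each vertex has one trans partner and four cis neighbours.
The distinct arrangements are (6 in all): py trans, OH trans; py cis, OH cis (3 arrangements, 2 chiral); py trans, OH cis; py cis, OH trans.
Of these, 2 lack any improper symmetry element and so occur as enantiomeric pairs, giving 6 + 2 = 8 stereoisomers in total.

8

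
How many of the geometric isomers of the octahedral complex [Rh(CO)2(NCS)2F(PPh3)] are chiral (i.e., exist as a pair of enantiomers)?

2

There are 6 geometric isomers: CO trans, NCS cis; CO trans, NCS trans; CO cis, NCS cis (3 arrangements, 2 chiral); CO cis, NCS trans.
Of these, 2 lack any improper symmetry element and so occur as enantiomeric pairs, giving 6 + 2 = 8 stereoisomers in total.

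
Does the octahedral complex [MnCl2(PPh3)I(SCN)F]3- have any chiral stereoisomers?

In an octahedral complex each vertex has one trans partner and four cis neighbours.
Systematic enumeration (placing each ligand type in turn and discarding arrangements equivalent by rotation or reflection) gives 9 geometric isomers.
Of these, 6 lack any improper symmetry element and so occur as enantiomeric pairs, giving 9 + 6 = 15 stereoisomers in total.

yes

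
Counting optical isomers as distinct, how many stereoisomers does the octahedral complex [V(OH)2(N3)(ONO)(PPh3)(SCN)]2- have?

15

In an octahedral complex each vertex has one trans partner and four cis neighbours.
Systematic enumeration (placing each ligand type in turn and discarding arrangements equivalent by rotation or reflection) gives 9 geometric isomers.
Of these, 6 lack any improper symmetry element and so occur as enantiomeric pairs, giving 9 + 6 = 15 stereoisomers in total.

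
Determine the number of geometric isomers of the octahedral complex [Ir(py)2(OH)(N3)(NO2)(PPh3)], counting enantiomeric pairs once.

An octahedron has six vertices in three trans pairs; every non-trans pair is cis.
Placing the ligands in turn and identifying arrangements related by rotation or reflection leaves 9 distinct geometric isomers.

9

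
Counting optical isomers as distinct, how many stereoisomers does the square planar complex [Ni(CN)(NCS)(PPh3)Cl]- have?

A square has two trans pairs of vertices; adjacent vertices are cis.
Working through the distinct placements yields 3 geometric isomers: (CN/NCS trans, Cl/PPh3 trans); (CN/PPh3 trans, Cl/NCS trans); (CN/Cl trans, NCS/PPh3 trans).
Each arrangement has an internal mirror plane or centre of symmetry, so none is chiral.

3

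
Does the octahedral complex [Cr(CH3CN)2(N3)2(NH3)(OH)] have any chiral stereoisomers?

There are 6 geometric isomers: CH3CN trans, N3 trans; CH3CN trans, N3 cis; CH3CN cis, N3 cis (3 arrangements, 2 chiral); CH3CN cis, N3 trans.
Of these, 2 lack any improper symmetry element and so occur as enantiomeric pairs, giving 6 + 2 = 8 stereoisomers in total.

yes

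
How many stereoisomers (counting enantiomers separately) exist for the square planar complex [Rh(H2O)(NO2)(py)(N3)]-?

3

In a square planar complex each vertex has one trans partner and two cis neighbours.
Working through the distinct placements yields 3 geometric isomers: (H2O/NO2 trans, N3/py trans); (H2O/py trans, N3/NO2 trans); (H2O/N3 trans, NO2/py trans).
Each arrangement has an internal mirror plane or centre of symmetry, so none is chiral.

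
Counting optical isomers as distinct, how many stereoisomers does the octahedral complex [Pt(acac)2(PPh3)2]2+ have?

In an octahedral complex each vertex has one trans partner and four cis neighbours.
Each acac is bidentate and must span two cis positions.
Systematic placement gives 2 geometric isomers: PPh3 trans; PPh3 cis (chiral).
One of these lacks any improper symmetry element and so occurs as an enantiomeric pair, giving 2 + 1 = 3 stereoisomers in total.

3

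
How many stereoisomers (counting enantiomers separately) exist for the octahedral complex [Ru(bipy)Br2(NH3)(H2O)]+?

The six octahedral sites form three mutually perpendicular trans pairs.
Each bipy is bidentate and must span two cis positions.
There are 4 geometric isomers: Br trans; Br cis (3 arrangements, 2 chiral).
Of these, 2 lack any improper symmetry element and so occur as enantiomeric pairs, giving 4 + 2 = 6 stereoisomers in total.

6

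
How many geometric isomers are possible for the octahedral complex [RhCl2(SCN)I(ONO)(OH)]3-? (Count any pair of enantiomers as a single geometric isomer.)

The six octahedral sites form three mutually perpendicular trans pairs.
Exhaustive case analysis gives 9 geometric isomers.

9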